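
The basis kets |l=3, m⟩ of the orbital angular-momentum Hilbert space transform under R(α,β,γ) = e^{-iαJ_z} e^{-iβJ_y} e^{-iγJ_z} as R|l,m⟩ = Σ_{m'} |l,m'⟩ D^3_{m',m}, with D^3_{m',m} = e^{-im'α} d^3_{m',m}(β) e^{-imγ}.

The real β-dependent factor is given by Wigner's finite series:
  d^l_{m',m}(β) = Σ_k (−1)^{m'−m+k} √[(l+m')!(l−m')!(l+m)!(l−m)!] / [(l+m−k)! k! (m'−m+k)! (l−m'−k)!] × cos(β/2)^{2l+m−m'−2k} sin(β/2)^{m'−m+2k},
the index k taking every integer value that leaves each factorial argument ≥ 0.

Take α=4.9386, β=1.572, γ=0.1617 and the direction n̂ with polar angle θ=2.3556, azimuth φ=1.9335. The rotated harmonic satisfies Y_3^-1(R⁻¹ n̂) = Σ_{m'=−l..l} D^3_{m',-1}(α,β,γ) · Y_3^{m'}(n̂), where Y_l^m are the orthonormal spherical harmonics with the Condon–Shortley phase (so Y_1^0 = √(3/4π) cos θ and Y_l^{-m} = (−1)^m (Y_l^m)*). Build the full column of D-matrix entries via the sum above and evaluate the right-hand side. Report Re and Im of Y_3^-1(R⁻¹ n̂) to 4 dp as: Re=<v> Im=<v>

Re=0.3201 Im=0.0980

Need the full column D^3_{m',-1} for m'=−3..3 at α=4.9386, β=1.572, γ=0.1617.
cos(β/2)=0.706681, sin(β/2)=0.707532
d^3_{-3,-1}: single k=2 term ⇒ +0.483539;  D = -0.360172+0.322625i
d^3_{-2,-1}: k∈[1..2] ⇒ +0.394333 -0.790568 = -0.396234;  D = +0.323834+0.228327i
d^3_{-1,-1}: k∈[0..2] ⇒ +0.124549 -0.998795 +0.750902 = -0.123344;  D = -0.046656+0.114180i
d^3_{0,-1}: k∈[0..2] ⇒ -0.431971 +1.299035 -0.434055 = +0.433009;  D = +0.427361+0.069713i
d^3_{1,-1}: k∈[0..2] ⇒ +0.749096 -1.001202 +0.125452 = -0.126654;  D = -0.008165-0.126391i
d^3_{2,-1}: k∈[0..1] ⇒ -0.790568 +0.396237 = -0.394331;  D = +0.377784-0.113033i
d^3_{3,-1}: single k=0 term ⇒ +0.484705;  D = -0.239549-0.421373i
Y_3^{m'}(θ=2.3556,φ=1.9335) and Σ D·Y over m':
  (-0.3602+0.3226i)·(+0.1309+0.0686i)  (+0.3238+0.2283i)·(+0.2705-0.2399i)  (-0.0467+0.1142i)·(-0.1215-0.3200i)  (+0.4274+0.0697i)·(+0.1326+0.0000i)  (-0.0082-0.1264i)·(+0.1215-0.3200i)  (+0.3778-0.1130i)·(+0.2705+0.2399i)  (-0.2395-0.4214i)·(-0.1309+0.0686i)
Y_3^-1(R⁻¹ n̂) = +0.320115+0.097950i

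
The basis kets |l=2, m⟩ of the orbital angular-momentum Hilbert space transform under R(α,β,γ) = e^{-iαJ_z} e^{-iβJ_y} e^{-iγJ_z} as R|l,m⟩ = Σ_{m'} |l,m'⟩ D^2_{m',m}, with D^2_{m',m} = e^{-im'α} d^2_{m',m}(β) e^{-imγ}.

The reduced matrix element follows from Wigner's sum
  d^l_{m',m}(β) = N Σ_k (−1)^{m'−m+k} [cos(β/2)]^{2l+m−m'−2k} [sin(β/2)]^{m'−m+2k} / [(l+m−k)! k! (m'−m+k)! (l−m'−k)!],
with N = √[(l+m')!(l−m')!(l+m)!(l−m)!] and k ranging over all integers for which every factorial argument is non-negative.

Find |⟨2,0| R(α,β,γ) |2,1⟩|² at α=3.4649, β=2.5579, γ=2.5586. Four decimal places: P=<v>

P=0.3172

First d^2_{0,1}(β=2.5579), then the phase factors e^{-i(0)α} and e^{-i(1)γ}:
With c≡cos(β/2)=0.287721 and s≡sin(β/2)=0.957714, N=[2·2·6·1]^{1/2}=4.898979
Admissible k: 1..2 (factorial args all ≥0)
  k=1: (−1)^0·4.8990/(2)·0.2877^3·0.9577^1 = +0.055876
  k=2: (−1)^1·4.8990/(2)·0.2877^1·0.9577^3 = -0.619092
d^2_{0,1}(2.5579) = +0.055876 -0.619092 = -0.563216
|D^2_{0,1}|² = |d^2_{0,1}(β)|² = (-0.563216)² = 0.317212 (the z-rotation phases have unit modulus)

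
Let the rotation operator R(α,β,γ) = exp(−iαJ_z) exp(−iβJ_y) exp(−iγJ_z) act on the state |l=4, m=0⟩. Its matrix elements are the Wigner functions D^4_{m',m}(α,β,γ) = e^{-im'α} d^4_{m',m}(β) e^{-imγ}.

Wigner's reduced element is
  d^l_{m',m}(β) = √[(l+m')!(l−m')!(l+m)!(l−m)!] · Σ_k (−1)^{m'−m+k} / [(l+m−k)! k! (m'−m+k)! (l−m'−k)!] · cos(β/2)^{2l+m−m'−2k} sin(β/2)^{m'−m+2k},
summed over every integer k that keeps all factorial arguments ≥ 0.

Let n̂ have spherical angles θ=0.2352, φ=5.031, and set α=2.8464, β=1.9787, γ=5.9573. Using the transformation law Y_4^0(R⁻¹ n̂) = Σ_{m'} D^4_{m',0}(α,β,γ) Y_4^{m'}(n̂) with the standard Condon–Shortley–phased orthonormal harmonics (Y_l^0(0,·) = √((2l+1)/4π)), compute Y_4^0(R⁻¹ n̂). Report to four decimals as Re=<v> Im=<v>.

Need the full column D^4_{m',0} for m'=−4..4 at α=2.8464, β=1.9787, γ=5.9573.
cos(β/2)=0.549233, sin(β/2)=0.835669
d^4_{-4,0}: single k=4 term ⇒ +0.371290;  D = +0.141169-0.343406i
d^4_{-3,0}: k∈[3..4] ⇒ +0.345105 -0.798925 = -0.453821;  D = +0.287197-0.351385i
d^4_{-2,0}: k∈[2..4] ⇒ +0.181857 -1.122676 +0.974633 = +0.033814;  D = +0.028090-0.018824i
d^4_{-1,0}: k∈[1..4] ⇒ +0.056344 -0.782624 +1.811792 -0.699057 = +0.386455;  D = -0.369740+0.112429i
d^4_{0,0}: k∈[0..4] ⇒ +0.008280 -0.306711 +1.597596 -1.643765 +0.237835 = -0.106765;  D = -0.106765+0.000000i
d^4_{1,0}: k∈[0..3] ⇒ -0.056344 +0.782624 -1.811792 +0.699057 = -0.386455;  D = +0.369740+0.112429i
d^4_{2,0}: k∈[0..2] ⇒ +0.181857 -1.122676 +0.974633 = +0.033814;  D = +0.028090+0.018824i
d^4_{3,0}: k∈[0..1] ⇒ -0.345105 +0.798925 = +0.453821;  D = -0.287197-0.351385i
d^4_{4,0}: single k=0 term ⇒ +0.371290;  D = +0.141169+0.343406i
Y_4^{m'}(θ=0.2352,φ=5.031) and Σ D·Y over m':
  (+0.1412-0.3434i)·(+0.0004-0.0012i)  (+0.2872-0.3514i)·(-0.0126-0.0089i)  (+0.0281-0.0188i)·(-0.0821+0.0607i)  (-0.3697+0.1124i)·(+0.1216+0.3686i)  (-0.1068+0.0000i)·(+0.6274+0.0000i)  (+0.3697+0.1124i)·(-0.1216+0.3686i)  (+0.0281+0.0188i)·(-0.0821-0.0607i)  (-0.2872-0.3514i)·(+0.0126-0.0089i)  (+0.1412+0.3434i)·(+0.0004+0.0012i)
Y_4^0(R⁻¹ n̂) = -0.256302+0.000000i

Re=-0.2563 Im=0.0000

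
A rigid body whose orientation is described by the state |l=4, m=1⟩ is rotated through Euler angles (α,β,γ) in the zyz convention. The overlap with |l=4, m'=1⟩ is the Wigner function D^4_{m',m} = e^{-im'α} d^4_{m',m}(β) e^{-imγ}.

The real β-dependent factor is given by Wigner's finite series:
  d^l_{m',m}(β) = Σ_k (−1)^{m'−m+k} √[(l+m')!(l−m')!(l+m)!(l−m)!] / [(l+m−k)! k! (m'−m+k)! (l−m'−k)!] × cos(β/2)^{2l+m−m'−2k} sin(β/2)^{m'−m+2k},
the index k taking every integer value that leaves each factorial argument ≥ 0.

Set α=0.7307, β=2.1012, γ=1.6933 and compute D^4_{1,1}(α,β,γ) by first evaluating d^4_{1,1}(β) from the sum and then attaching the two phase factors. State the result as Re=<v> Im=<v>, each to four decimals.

Re=0.1379 Im=0.1204

First d^4_{1,1}(β=2.1012), then the phase factors e^{-i(1)α} and e^{-i(1)γ}:
With c≡cos(β/2)=0.497051 and s≡sin(β/2)=0.867722, N=[120·6·120·6]^{1/2}=720.000000
The bounds max(0,m−m')=0 and min(l+m,l−m')=3 give 4 terms
  k=0: (−1)^0·720.0000/(720)·0.4971^8·0.8677^0 = +0.003726
  k=1: (−1)^1·720.0000/(48)·0.4971^6·0.8677^2 = -0.170316
  k=2: (−1)^2·720.0000/(24)·0.4971^4·0.8677^4 = +1.038114
  k=3: (−1)^3·720.0000/(72)·0.4971^2·0.8677^6 = -1.054590
d^4_{1,1}(2.1012) = +0.003726 -0.170316 +1.038114 -1.054590 = -0.183066
Attach z-rotation phases: D = e^{-i(1)(0.7307)}·(-0.183066)·e^{-i(1)(1.6933)} = +0.137920+0.120379i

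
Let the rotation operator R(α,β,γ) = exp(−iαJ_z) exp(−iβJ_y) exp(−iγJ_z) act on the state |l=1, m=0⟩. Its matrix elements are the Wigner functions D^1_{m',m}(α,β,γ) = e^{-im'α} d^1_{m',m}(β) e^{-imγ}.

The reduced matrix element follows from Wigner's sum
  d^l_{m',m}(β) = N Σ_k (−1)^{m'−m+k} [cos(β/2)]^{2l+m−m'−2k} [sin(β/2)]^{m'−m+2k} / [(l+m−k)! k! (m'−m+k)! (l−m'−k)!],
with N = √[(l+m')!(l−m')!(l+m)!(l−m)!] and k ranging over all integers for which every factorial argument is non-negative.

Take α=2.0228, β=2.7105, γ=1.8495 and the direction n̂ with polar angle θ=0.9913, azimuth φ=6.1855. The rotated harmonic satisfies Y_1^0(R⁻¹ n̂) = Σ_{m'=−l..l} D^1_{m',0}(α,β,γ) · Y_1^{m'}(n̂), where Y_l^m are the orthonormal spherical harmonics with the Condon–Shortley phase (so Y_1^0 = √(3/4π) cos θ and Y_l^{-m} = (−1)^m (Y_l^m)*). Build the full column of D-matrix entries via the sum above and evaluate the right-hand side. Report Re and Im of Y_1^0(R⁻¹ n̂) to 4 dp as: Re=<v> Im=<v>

Re=-0.3323 Im=0.0000

Need the full column D^1_{m',0} for m'=−1..1 at α=2.0228, β=2.7105, γ=1.8495.
cos(β/2)=0.213881, sin(β/2)=0.976860
d^1_{-1,0}: single k=1 term ⇒ +0.295474;  D = -0.129054+0.265801i
d^1_{0,0}: k∈[0..1] ⇒ +0.045745 -0.954255 = -0.908510;  D = -0.908510+0.000000i
d^1_{1,0}: single k=0 term ⇒ -0.295474;  D = +0.129054+0.265801i
Y_1^{m'}(θ=0.9913,φ=6.1855) and Σ D·Y over m':
  (-0.1291+0.2658i)·(+0.2877+0.0282i)  (-0.9085+0.0000i)·(+0.2676+0.0000i)  (+0.1291+0.2658i)·(-0.2877+0.0282i)
Y_1^0(R⁻¹ n̂) = -0.332330+0.000000i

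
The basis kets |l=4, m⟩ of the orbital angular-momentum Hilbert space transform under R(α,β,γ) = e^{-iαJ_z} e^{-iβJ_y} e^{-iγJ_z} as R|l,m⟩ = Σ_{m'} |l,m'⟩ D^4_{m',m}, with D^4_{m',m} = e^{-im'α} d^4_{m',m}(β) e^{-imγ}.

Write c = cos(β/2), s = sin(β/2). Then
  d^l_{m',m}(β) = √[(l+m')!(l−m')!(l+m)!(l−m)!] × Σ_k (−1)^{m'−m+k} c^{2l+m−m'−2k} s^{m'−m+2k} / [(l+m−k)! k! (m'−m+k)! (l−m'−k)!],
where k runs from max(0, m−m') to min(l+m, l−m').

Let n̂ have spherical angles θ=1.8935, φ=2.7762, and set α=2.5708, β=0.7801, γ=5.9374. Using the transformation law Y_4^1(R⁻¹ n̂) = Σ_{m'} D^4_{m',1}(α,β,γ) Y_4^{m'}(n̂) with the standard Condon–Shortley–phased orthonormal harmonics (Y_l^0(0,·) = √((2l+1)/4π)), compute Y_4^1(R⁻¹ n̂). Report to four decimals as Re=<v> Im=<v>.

Need the full column D^4_{m',1} for m'=−4..4 at α=2.5708, β=0.7801, γ=5.9374.
cos(β/2)=0.924890, sin(β/2)=0.380235
d^4_{-4,1}: single k=5 term ⇒ +0.047057;  D = -0.016867-0.043930i
d^4_{-3,1}: k∈[4..5] ⇒ +0.202342 -0.020519 = +0.181823;  D = -0.036871+0.178045i
d^4_{-2,1}: k∈[3..5] ⇒ +0.526163 -0.133394 +0.004509 = +0.397279;  D = +0.277981-0.283825i
d^4_{-1,1}: k∈[2..5] ⇒ +0.904991 -0.458869 +0.038778 -0.000437 = +0.484463;  D = -0.472250+0.108090i
d^4_{0,1}: k∈[1..4] ⇒ +0.984459 -0.998325 +0.168731 -0.004753 = +0.150112;  D = +0.141227+0.050878i
d^4_{1,1}: k∈[0..3] ⇒ +0.535452 -1.357486 +0.458869 -0.025852 = -0.389016;  D = +0.236732+0.308694i
d^4_{2,1}: k∈[0..2] ⇒ -0.933939 +0.789245 -0.088929 = -0.233623;  D = -0.019468-0.232811i
d^4_{3,1}: k∈[0..1] ⇒ +0.718314 -0.202342 = +0.515972;  D = +0.241630-0.455897i
d^4_{4,1}: single k=0 term ⇒ -0.278420;  D = +0.242630-0.136558i
Y_4^{m'}(θ=1.8935,φ=2.7762) and Σ D·Y over m':
  (-0.0169-0.0439i)·(+0.0390+0.3559i)  (-0.0369+0.1780i)·(+0.1547+0.3012i)  (+0.2780-0.2838i)·(-0.0663-0.0594i)  (-0.4723+0.1081i)·(-0.3051-0.1167i)  (+0.1412+0.0509i)·(+0.0356+0.0000i)  (+0.2367+0.3087i)·(+0.3051-0.1167i)  (-0.0195-0.2328i)·(-0.0663+0.0594i)  (+0.2416-0.4559i)·(-0.1547+0.3012i)  (+0.2426-0.1366i)·(+0.0390-0.3559i)
Y_4^1(R⁻¹ n̂) = +0.266267+0.167467i

Re=0.2663 Im=0.1675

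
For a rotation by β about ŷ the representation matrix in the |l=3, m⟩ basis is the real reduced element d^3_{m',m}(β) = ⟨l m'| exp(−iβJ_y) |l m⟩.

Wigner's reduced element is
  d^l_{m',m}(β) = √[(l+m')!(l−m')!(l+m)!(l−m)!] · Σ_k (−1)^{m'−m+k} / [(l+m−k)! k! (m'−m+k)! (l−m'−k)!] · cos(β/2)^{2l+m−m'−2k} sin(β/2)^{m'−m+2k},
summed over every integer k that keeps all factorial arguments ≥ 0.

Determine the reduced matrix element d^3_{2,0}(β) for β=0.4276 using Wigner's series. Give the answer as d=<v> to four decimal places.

d=0.2143

d^3_{2,0}(β=0.4276) via Wigner's sum:
Half-angle: c=0.977232, s=0.212175. N=√(120·1·6·6)=65.726707
k∈{0,1} keeps every argument non-negative
  k=0: (−1)^2·65.7267/(12)·0.9772^4·0.2122^2 = +0.224874
  k=1: (−1)^3·65.7267/(12)·0.9772^2·0.2122^4 = -0.010601
d^3_{2,0}(0.4276) = +0.224874 -0.010601 = +0.214273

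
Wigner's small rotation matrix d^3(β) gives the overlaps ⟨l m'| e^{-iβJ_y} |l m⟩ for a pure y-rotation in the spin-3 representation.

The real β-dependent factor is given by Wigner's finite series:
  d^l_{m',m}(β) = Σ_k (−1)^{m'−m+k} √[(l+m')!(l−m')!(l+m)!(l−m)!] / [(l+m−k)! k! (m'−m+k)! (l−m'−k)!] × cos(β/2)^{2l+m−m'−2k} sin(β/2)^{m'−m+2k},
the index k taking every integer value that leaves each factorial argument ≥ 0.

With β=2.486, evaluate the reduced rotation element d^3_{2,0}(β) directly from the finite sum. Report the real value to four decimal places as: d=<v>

d^3_{2,0}(β=2.486) via Wigner's sum:
With c≡cos(β/2)=0.321957 and s≡sin(β/2)=0.946754, N=[120·1·6·6]^{1/2}=65.726707
The bounds max(0,m−m')=0 and min(l+m,l−m')=1 give 2 terms
  k=0: (−1)^2·65.7267/(12)·0.3220^4·0.9468^2 = +0.052751
  k=1: (−1)^3·65.7267/(12)·0.3220^2·0.9468^4 = -0.456149
d^3_{2,0}(2.486) = +0.052751 -0.456149 = -0.403398

d=-0.4034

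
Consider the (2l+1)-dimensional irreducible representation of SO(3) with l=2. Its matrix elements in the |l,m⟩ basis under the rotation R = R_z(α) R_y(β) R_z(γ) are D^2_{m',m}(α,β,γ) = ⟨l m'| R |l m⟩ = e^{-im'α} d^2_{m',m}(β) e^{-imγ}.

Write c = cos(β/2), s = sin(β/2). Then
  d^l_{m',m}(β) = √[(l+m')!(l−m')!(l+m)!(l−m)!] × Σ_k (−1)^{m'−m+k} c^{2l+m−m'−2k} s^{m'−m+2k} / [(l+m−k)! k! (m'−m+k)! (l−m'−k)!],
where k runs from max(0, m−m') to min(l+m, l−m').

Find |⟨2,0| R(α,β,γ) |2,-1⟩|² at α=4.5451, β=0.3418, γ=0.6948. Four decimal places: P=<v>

P=0.1496

Split into d^2_{0,-1}(β=0.3418) × two z-phases.
With c≡cos(β/2)=0.985432 and s≡sin(β/2)=0.170069, N=[2·2·1·6]^{1/2}=4.898979
The bounds max(0,m−m')=0 and min(l+m,l−m')=1 give 2 terms
  k=0: (−1)^1·4.8990/(2)·0.9854^3·0.1701^1 = -0.398641
  k=1: (−1)^2·4.8990/(2)·0.9854^1·0.1701^3 = +0.011874
d^2_{0,-1}(0.3418) = -0.398641 +0.011874 = -0.386767
|D^2_{0,-1}|² = |d^2_{0,-1}(β)|² = (-0.386767)² = 0.149589 (the z-rotation phases have unit modulus)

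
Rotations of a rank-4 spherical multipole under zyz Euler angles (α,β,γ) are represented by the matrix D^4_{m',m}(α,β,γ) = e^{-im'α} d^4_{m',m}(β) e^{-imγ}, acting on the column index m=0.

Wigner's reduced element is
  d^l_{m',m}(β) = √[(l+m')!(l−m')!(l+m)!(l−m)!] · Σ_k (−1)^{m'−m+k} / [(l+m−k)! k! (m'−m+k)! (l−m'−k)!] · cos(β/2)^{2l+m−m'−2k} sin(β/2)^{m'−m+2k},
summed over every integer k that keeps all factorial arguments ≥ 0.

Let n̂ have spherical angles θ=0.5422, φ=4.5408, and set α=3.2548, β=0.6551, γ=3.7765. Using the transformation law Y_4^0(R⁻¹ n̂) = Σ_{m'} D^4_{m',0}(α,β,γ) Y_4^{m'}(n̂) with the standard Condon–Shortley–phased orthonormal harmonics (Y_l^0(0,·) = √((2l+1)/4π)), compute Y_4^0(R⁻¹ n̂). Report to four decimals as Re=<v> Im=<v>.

Re=-0.2672 Im=0.0000

Need the full column D^4_{m',0} for m'=−4..4 at α=3.2548, β=0.6551, γ=3.7765.
cos(β/2)=0.946833, sin(β/2)=0.321724
d^4_{-4,0}: single k=4 term ⇒ +0.072041;  D = +0.064780+0.031519i
d^4_{-3,0}: k∈[3..4] ⇒ +0.299836 -0.034618 = +0.265218;  D = -0.250068-0.088352i
d^4_{-2,0}: k∈[2..4] ⇒ +0.707506 -0.217831 +0.009431 = +0.499107;  D = +0.486368+0.112042i
d^4_{-1,0}: k∈[1..4] ⇒ +0.981553 -0.679963 +0.078507 -0.001511 = +0.378586;  D = -0.376162-0.042767i
d^4_{0,0}: k∈[0..4] ⇒ +0.645935 -1.193243 +0.309979 -0.015906 +0.000115 = -0.253121;  D = -0.253121+0.000000i
d^4_{1,0}: k∈[0..3] ⇒ -0.981553 +0.679963 -0.078507 +0.001511 = -0.378586;  D = +0.376162-0.042767i
d^4_{2,0}: k∈[0..2] ⇒ +0.707506 -0.217831 +0.009431 = +0.499107;  D = +0.486368-0.112042i
d^4_{3,0}: k∈[0..1] ⇒ -0.299836 +0.034618 = -0.265218;  D = +0.250068-0.088352i
d^4_{4,0}: single k=0 term ⇒ +0.072041;  D = +0.064780-0.031519i
Y_4^{m'}(θ=0.5422,φ=4.5408) and Σ D·Y over m':
  (+0.0648+0.0315i)·(+0.0243+0.0199i)  (-0.2501-0.0884i)·(+0.0725-0.1282i)  (+0.4864+0.1120i)·(-0.3469-0.1240i)  (-0.3762-0.0428i)·(-0.0763+0.4401i)  (-0.2531+0.0000i)·(-0.0179+0.0000i)  (+0.3762-0.0428i)·(+0.0763+0.4401i)  (+0.4864-0.1120i)·(-0.3469+0.1240i)  (+0.2501-0.0884i)·(-0.0725-0.1282i)  (+0.0648-0.0315i)·(+0.0243-0.0199i)
Y_4^0(R⁻¹ n̂) = -0.267184-0.000000i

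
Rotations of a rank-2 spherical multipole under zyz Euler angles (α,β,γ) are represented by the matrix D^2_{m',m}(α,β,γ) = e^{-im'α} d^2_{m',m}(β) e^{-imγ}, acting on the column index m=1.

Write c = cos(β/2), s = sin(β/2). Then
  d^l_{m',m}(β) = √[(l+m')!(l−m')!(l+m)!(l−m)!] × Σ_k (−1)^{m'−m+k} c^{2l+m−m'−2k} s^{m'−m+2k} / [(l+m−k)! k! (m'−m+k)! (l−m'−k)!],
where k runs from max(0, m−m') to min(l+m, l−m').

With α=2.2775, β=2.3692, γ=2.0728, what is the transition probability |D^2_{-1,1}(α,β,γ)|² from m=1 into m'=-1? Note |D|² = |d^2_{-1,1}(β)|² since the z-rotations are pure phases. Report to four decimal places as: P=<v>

P=0.1377

Split into d^2_{-1,1}(β=2.3692) × two z-phases.
With c≡cos(β/2)=0.376668 and s≡sin(β/2)=0.926348, N=[1·6·6·1]^{1/2}=6.000000
k: max(0,(1)−(-1))=2 … min(2+(1),2−(-1))=3
  k=2: (−1)^0·6.0000/(2)·0.3767^2·0.9263^2 = +0.365247
  k=3: (−1)^1·6.0000/(6)·0.3767^0·0.9263^4 = -0.736373
d^2_{-1,1}(2.3692) = +0.365247 -0.736373 = -0.371126
|D^2_{-1,1}|² = |d^2_{-1,1}(β)|² = (-0.371126)² = 0.137734 (the z-rotation phases have unit modulus)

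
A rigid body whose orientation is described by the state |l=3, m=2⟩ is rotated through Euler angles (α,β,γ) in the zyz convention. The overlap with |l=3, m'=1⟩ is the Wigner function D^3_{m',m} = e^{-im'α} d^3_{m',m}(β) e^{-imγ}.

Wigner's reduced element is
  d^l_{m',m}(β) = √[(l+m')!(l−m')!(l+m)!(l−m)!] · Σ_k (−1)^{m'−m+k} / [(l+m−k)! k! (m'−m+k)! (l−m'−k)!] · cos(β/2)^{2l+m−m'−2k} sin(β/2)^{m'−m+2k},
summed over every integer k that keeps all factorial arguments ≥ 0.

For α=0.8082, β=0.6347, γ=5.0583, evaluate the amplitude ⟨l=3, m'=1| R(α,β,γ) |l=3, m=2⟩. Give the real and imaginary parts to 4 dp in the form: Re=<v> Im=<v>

Re=-0.0424 Im=0.5975

First d^3_{1,2}(β=0.6347), then the phase factors e^{-i(1)α} and e^{-i(2)γ}:
c=cos(0.6347/2)=0.950066, s=sin(0.6347/2)=0.312050; N=√[24·2·120·1]=75.894664
k: max(0,(2)−(1))=1 … min(3+(2),3−(1))=2
  k=1: (−1)^0·75.8947/(24)·0.9501^5·0.3120^1 = +0.763822
  k=2: (−1)^1·75.8947/(12)·0.9501^3·0.3120^3 = -0.164802
d^3_{1,2}(0.6347) = +0.763822 -0.164802 = +0.599020
Phases: e^{-i·(1)·0.8082}=+0.690801-0.723045i, e^{-i·(2)·5.0583}=-0.770085+0.637941i ⇒ D=-0.042360+0.597520i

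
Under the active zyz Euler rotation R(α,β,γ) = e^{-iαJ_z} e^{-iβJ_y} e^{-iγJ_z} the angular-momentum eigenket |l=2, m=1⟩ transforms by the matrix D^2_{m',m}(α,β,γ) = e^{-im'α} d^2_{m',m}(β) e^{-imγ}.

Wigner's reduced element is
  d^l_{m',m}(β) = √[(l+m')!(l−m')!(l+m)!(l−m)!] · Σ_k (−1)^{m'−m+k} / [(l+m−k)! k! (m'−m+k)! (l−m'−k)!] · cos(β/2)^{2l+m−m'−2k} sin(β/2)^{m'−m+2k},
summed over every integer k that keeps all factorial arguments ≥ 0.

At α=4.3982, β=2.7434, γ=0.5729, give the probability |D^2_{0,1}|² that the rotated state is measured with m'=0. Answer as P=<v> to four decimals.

D^2_{0,1}(4.3982,2.7434,0.5729) = e^{-i·0·4.3982}·d^2_{0,1}(2.7434)·e^{-i·1·0.5729}. Compute d first:
With c≡cos(β/2)=0.197784 and s≡sin(β/2)=0.980246, N=[2·2·6·1]^{1/2}=4.898979
k: max(0,(1)−(0))=1 … min(2+(1),2−(0))=2
  k=1: (−1)^0·4.8990/(2)·0.1978^3·0.9802^1 = +0.018577
  k=2: (−1)^1·4.8990/(2)·0.1978^1·0.9802^3 = -0.456321
d^2_{0,1}(2.7434) = +0.018577 -0.456321 = -0.437744
|D^2_{0,1}|² = |d^2_{0,1}(β)|² = (-0.437744)² = 0.191620 (the z-rotation phases have unit modulus)

P=0.1916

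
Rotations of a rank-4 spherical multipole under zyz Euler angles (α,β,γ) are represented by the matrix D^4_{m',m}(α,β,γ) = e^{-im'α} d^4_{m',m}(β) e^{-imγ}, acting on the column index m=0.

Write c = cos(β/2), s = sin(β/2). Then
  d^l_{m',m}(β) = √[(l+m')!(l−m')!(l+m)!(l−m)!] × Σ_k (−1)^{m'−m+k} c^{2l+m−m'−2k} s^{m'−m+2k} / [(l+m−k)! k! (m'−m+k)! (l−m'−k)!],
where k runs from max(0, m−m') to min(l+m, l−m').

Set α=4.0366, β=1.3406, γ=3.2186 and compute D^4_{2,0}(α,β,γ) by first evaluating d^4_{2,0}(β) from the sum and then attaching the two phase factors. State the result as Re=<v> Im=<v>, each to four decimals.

Re=0.0518 Im=0.2325

Split into d^4_{2,0}(β=1.3406) × two z-phases.
With c≡cos(β/2)=0.783635 and s≡sin(β/2)=0.621221, N=[720·2·24·24]^{1/2}=910.735966
Admissible k: 0..2 (factorial args all ≥0)
  k=0: (−1)^2·910.7360/(96)·0.7836^6·0.6212^2 = +0.847808
  k=1: (−1)^3·910.7360/(36)·0.7836^4·0.6212^4 = -1.420793
  k=2: (−1)^4·910.7360/(96)·0.7836^2·0.6212^6 = +0.334832
d^4_{2,0}(1.3406) = +0.847808 -1.420793 +0.334832 = -0.238153
D = (-0.217467-0.976068i)·(-0.238153)·(+1.000000+0.000000i) = +0.051790+0.232453i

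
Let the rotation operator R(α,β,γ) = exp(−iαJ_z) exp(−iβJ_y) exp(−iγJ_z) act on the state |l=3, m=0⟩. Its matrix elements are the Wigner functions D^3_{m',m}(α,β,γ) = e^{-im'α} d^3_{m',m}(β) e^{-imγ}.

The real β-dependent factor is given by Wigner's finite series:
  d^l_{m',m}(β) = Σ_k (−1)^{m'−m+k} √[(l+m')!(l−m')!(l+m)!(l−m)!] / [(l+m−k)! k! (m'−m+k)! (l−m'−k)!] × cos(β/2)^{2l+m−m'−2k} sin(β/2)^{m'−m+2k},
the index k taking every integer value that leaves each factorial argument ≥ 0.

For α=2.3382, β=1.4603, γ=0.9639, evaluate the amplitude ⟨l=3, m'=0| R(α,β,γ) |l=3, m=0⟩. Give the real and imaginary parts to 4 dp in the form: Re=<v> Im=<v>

Re=-0.1621 Im=0.0000

First d^3_{0,0}(β=1.4603), then the phase factors e^{-i(0)α} and e^{-i(0)γ}:
c=cos(1.4603/2)=0.745074, s=sin(1.4603/2)=0.666981; N=√[6·6·6·6]=36.000000
The bounds max(0,m−m')=0 and min(l+m,l−m')=3 give 4 terms
  k=0: (−1)^0·36.0000/(36)·0.7451^6·0.6670^0 = +0.171079
  k=1: (−1)^1·36.0000/(4)·0.7451^4·0.6670^2 = -1.233867
  k=2: (−1)^2·36.0000/(4)·0.7451^2·0.6670^4 = +0.988773
  k=3: (−1)^3·36.0000/(36)·0.7451^0·0.6670^6 = -0.088040
d^3_{0,0}(1.4603) = +0.171079 -1.233867 +0.988773 -0.088040 = -0.162055
Phases: e^{-i·(0)·2.3382}=+1.000000+0.000000i, e^{-i·(0)·0.9639}=+1.000000+0.000000i ⇒ D=-0.162055+0.000000i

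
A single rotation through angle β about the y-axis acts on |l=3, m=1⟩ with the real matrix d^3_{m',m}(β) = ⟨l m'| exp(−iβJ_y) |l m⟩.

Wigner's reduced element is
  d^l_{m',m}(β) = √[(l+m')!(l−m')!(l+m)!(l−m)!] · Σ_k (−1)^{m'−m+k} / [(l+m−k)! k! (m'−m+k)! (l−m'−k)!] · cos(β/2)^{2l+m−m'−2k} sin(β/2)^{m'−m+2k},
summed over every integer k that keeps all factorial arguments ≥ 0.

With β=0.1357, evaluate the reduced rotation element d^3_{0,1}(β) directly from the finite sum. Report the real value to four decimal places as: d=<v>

d=0.2290

d^3_{0,1}(β=0.1357) via Wigner's sum:
c=cos(0.1357/2)=0.997699, s=sin(0.1357/2)=0.067798; N=√[6·6·24·2]=41.569219
The bounds max(0,m−m')=1 and min(l+m,l−m')=3 give 3 terms
  k=1: (−1)^0·41.5692/(12)·0.9977^5·0.0678^1 = +0.232169
  k=2: (−1)^1·41.5692/(4)·0.9977^3·0.0678^3 = -0.003216
  k=3: (−1)^2·41.5692/(12)·0.9977^1·0.0678^5 = +0.000005
d^3_{0,1}(0.1357) = +0.232169 -0.003216 +0.000005 = +0.228958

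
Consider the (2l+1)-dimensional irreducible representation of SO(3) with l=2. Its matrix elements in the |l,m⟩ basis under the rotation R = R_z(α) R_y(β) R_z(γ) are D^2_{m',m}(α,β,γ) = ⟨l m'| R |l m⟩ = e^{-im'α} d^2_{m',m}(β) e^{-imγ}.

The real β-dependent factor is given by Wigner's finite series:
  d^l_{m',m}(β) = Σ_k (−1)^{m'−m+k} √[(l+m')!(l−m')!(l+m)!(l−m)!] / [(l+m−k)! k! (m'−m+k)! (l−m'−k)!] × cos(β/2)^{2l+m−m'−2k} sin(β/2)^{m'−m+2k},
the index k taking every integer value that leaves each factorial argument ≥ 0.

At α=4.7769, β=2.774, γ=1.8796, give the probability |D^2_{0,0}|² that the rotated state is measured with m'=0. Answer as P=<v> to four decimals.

First d^2_{0,0}(β=2.774), then the phase factors e^{-i(0)α} and e^{-i(0)γ}:
c=cos(2.774/2)=0.182763, s=sin(2.774/2)=0.983157; N=√[2·2·2·2]=4.000000
The bounds max(0,m−m')=0 and min(l+m,l−m')=2 give 3 terms
  k=0: (−1)^0·4.0000/(4)·0.1828^4·0.9832^0 = +0.001116
  k=1: (−1)^1·4.0000/(1)·0.1828^2·0.9832^2 = -0.129147
  k=2: (−1)^2·4.0000/(4)·0.1828^0·0.9832^4 = +0.934311
d^2_{0,0}(2.774) = +0.001116 -0.129147 +0.934311 = +0.806280
|D^2_{0,0}|² = |d^2_{0,0}(β)|² = (+0.806280)² = 0.650087 (the z-rotation phases have unit modulus)

P=0.6501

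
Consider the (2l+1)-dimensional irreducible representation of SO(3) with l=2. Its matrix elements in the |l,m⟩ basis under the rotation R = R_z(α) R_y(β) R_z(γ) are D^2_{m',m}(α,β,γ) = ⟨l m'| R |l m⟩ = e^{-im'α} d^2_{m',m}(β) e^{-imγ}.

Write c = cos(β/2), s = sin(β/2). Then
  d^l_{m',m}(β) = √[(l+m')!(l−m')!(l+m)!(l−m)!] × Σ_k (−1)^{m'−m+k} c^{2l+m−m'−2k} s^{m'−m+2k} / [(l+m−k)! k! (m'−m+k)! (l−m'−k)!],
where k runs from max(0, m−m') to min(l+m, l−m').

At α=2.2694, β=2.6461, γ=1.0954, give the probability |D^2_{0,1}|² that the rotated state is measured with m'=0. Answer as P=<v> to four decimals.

P=0.2624

First d^2_{0,1}(β=2.6461), then the phase factors e^{-i(0)α} and e^{-i(1)γ}:
With c≡cos(β/2)=0.245220 and s≡sin(β/2)=0.969468, N=[2·2·6·1]^{1/2}=4.898979
k: max(0,(1)−(0))=1 … min(2+(1),2−(0))=2
  k=1: (−1)^0·4.8990/(2)·0.2452^3·0.9695^1 = +0.035017
  k=2: (−1)^1·4.8990/(2)·0.2452^1·0.9695^3 = -0.547307
d^2_{0,1}(2.6461) = +0.035017 -0.547307 = -0.512290
|D^2_{0,1}|² = |d^2_{0,1}(β)|² = (-0.512290)² = 0.262441 (the z-rotation phases have unit modulus)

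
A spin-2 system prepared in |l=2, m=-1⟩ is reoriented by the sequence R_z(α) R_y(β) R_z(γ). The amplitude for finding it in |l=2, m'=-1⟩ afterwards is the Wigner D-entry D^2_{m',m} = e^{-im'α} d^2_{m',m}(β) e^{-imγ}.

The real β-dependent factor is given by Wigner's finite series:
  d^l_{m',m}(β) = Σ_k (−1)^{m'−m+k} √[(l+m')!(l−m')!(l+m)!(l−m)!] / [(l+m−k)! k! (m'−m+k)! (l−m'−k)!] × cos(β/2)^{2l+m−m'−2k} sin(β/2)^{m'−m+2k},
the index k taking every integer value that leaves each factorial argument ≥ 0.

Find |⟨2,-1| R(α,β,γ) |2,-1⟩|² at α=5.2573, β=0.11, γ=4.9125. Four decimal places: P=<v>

D^2_{-1,-1}(5.2573,0.11,4.9125) = e^{-i·-1·5.2573}·d^2_{-1,-1}(0.11)·e^{-i·-1·4.9125}. Compute d first:
c=cos(0.11/2)=0.998488, s=sin(0.11/2)=0.054972; N=√[1·6·1·6]=6.000000
The bounds max(0,m−m')=0 and min(l+m,l−m')=1 give 2 terms
  k=0: (−1)^0·6.0000/(6)·0.9985^4·0.0550^0 = +0.993965
  k=1: (−1)^1·6.0000/(2)·0.9985^2·0.0550^2 = -0.009038
d^2_{-1,-1}(0.11) = +0.993965 -0.009038 = +0.984927
|D^2_{-1,-1}|² = |d^2_{-1,-1}(β)|² = (+0.984927)² = 0.970081 (the z-rotation phases have unit modulus)

P=0.9701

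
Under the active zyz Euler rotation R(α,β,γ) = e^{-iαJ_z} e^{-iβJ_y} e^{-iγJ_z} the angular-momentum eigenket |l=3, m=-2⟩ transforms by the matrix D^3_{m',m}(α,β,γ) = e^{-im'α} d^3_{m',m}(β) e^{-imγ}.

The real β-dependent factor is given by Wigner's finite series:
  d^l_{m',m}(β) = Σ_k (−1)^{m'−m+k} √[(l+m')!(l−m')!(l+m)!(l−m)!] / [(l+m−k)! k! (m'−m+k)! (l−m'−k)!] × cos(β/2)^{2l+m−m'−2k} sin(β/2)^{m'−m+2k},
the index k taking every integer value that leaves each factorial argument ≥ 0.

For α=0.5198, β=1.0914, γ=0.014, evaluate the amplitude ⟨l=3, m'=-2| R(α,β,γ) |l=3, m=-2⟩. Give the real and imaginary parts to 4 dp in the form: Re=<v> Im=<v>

Split into d^3_{-2,-2}(β=1.0914) × two z-phases.
c=cos(1.0914/2)=0.854764, s=sin(1.0914/2)=0.519017; N=√[1·120·1·120]=120.000000
k∈{0,1} keeps every argument non-negative
  k=0: (−1)^0·120.0000/(120)·0.8548^6·0.5190^0 = +0.390012
  k=1: (−1)^1·120.0000/(24)·0.8548^4·0.5190^2 = -0.718981
d^3_{-2,-2}(1.0914) = +0.390012 -0.718981 = -0.328970
Attach z-rotation phases: D = e^{-i(-2)(0.5198)}·(-0.328970)·e^{-i(-2)(0.014)} = -0.158638-0.288192i

Re=-0.1586 Im=-0.2882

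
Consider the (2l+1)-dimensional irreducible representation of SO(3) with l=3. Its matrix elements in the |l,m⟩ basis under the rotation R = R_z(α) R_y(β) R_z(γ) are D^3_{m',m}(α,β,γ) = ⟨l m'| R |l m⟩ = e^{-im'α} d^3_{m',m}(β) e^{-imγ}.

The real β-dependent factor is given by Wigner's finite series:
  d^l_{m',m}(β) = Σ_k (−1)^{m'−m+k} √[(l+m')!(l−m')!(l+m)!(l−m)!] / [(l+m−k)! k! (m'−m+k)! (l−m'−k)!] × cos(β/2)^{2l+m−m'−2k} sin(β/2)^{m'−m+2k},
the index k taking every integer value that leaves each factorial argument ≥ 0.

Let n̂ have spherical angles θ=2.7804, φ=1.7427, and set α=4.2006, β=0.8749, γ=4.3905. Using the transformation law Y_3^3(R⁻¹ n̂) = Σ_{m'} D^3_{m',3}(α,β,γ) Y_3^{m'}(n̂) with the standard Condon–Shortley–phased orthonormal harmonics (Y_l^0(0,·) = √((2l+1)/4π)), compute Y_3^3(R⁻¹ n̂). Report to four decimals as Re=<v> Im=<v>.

Need the full column D^3_{m',3} for m'=−3..3 at α=4.2006, β=0.8749, γ=4.3905.
cos(β/2)=0.905835, sin(β/2)=0.423631
d^3_{-3,3}: single k=6 term ⇒ +0.005780;  D = +0.004867-0.003118i
d^3_{-2,3}: single k=5 term ⇒ +0.030274;  D = +0.001752+0.030223i
d^3_{-1,3}: single k=4 term ⇒ +0.102352;  D = -0.091989-0.044876i
d^3_{0,3}: single k=3 term ⇒ +0.252712;  D = +0.207837-0.143760i
d^3_{1,3}: single k=2 term ⇒ +0.467969;  D = +0.043617+0.465932i
d^3_{2,3}: single k=1 term ⇒ +0.632861;  D = -0.578258-0.257159i
d^3_{3,3}: single k=0 term ⇒ +0.552452;  D = +0.442935-0.330169i
Y_3^{m'}(θ=2.7804,φ=1.7427) and Σ D·Y over m':
  (+0.0049-0.0031i)·(+0.0091+0.0160i)  (+0.0018+0.0302i)·(+0.1124-0.0402i)  (-0.0920-0.0449i)·(-0.0659-0.3798i)  (+0.2078-0.1438i)·(-0.4802+0.0000i)  (+0.0436+0.4659i)·(+0.0659-0.3798i)  (-0.5783-0.2572i)·(+0.1124+0.0402i)  (+0.4429-0.3302i)·(-0.0091+0.0160i)
Y_3^3(R⁻¹ n̂) = +0.017193+0.082385i

Re=0.0172 Im=0.0824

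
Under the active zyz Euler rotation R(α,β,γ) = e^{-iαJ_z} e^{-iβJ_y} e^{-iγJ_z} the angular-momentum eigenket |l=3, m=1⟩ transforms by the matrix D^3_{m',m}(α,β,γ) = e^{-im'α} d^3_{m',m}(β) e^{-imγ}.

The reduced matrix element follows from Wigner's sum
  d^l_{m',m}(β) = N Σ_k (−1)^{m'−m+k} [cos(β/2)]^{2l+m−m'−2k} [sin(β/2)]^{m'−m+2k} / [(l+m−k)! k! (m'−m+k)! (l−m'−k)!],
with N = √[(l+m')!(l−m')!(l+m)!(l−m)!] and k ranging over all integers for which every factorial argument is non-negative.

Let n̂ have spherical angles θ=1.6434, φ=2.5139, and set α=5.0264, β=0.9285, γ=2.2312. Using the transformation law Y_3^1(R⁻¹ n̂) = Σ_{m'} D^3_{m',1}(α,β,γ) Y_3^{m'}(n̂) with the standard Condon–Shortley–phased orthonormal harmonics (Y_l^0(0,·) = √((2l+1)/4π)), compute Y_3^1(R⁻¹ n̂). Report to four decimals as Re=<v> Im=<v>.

Re=0.0901 Im=-0.3091

Need the full column D^3_{m',1} for m'=−3..3 at α=5.0264, β=0.9285, γ=2.2312.
cos(β/2)=0.894158, sin(β/2)=0.447752
d^3_{-3,1}: single k=4 term ⇒ +0.124459;  D = +0.119555+0.034590i
d^3_{-2,1}: k∈[3..4] ⇒ +0.405869 -0.050887 = +0.354982;  D = +0.011493+0.354796i
d^3_{-1,1}: k∈[2..4] ⇒ +0.768924 -0.257081 +0.008058 = +0.519901;  D = -0.489021+0.176510i
d^3_{0,1}: k∈[1..3] ⇒ +0.886541 -0.666911 +0.055743 = +0.275374;  D = -0.168924-0.217475i
d^3_{1,1}: k∈[0..2] ⇒ +0.511075 -1.025232 +0.192811 = -0.321346;  D = -0.180485+0.265873i
d^3_{2,1}: k∈[0..1] ⇒ -0.809298 +0.405869 = -0.403429;  D = -0.387452-0.112409i
d^3_{3,1}: single k=0 term ⇒ +0.496338;  D = +0.015702+0.496090i
Y_3^{m'}(θ=1.6434,φ=2.5139) and Σ D·Y over m':
  (+0.1196+0.0346i)·(+0.1272-0.3939i)  (+0.0115+0.3548i)·(-0.0229-0.0701i)  (-0.4890+0.1765i)·(+0.2540+0.1843i)  (-0.1689-0.2175i)·(+0.0805+0.0000i)  (-0.1805+0.2659i)·(-0.2540+0.1843i)  (-0.3875-0.1124i)·(-0.0229+0.0701i)  (+0.0157+0.4961i)·(-0.1272-0.3939i)
Y_3^1(R⁻¹ n̂) = +0.090093-0.309092i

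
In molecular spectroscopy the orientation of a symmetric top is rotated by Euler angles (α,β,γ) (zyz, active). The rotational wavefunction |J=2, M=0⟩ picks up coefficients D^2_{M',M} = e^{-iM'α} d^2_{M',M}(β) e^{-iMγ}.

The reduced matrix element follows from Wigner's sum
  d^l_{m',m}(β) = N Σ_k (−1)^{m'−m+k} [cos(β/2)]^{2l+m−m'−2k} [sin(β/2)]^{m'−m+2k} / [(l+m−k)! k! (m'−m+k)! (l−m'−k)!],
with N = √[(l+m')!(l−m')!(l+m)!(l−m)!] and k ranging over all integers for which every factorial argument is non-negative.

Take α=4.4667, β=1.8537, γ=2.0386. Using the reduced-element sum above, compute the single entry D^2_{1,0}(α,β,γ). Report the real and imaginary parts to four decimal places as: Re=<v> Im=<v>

Re=-0.0798 Im=0.3184

First d^2_{1,0}(β=1.8537), then the phase factors e^{-i(1)α} and e^{-i(0)γ}:
c=cos(1.8537/2)=0.600356, s=sin(1.8537/2)=0.799733; N=√[6·1·2·2]=4.898979
The bounds max(0,m−m')=0 and min(l+m,l−m')=1 give 2 terms
  k=0: (−1)^1·4.8990/(2)·0.6004^3·0.7997^1 = -0.423884
  k=1: (−1)^2·4.8990/(2)·0.6004^1·0.7997^3 = +0.752176
d^2_{1,0}(1.8537) = -0.423884 +0.752176 = +0.328291
D = (-0.243225+0.969970i)·(+0.328291)·(+1.000000+0.000000i) = -0.079849+0.318433i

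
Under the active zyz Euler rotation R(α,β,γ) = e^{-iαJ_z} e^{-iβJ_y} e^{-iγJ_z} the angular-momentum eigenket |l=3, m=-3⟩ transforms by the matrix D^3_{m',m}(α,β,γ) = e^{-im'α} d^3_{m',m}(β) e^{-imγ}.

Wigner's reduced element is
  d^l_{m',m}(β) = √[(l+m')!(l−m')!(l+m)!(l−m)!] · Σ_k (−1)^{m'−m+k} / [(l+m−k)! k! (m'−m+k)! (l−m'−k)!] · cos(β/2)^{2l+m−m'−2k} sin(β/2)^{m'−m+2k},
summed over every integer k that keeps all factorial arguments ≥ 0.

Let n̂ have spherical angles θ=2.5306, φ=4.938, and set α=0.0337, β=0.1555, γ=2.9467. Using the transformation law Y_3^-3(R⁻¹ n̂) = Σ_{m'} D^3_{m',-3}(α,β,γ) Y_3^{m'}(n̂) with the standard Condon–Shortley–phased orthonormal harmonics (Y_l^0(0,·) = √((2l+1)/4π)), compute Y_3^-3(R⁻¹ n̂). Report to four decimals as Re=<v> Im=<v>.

Re=0.0929 Im=-0.0188

Need the full column D^3_{m',-3} for m'=−3..3 at α=0.0337, β=0.1555, γ=2.9467.
cos(β/2)=0.996979, sin(β/2)=0.077672
d^3_{-3,-3}: single k=0 term ⇒ +0.982010;  D = -0.869410+0.456586i
d^3_{-2,-3}: single k=0 term ⇒ -0.187399;  D = +0.162882-0.092672i
d^3_{-1,-3}: single k=0 term ⇒ +0.023084;  D = -0.019668+0.012085i
d^3_{0,-3}: single k=0 term ⇒ -0.002077;  D = +0.001732-0.001146i
d^3_{1,-3}: single k=0 term ⇒ +0.000140;  D = -0.000114+0.000081i
d^3_{2,-3}: single k=0 term ⇒ -0.000007;  D = +0.000005-0.000004i
d^3_{3,-3}: single k=0 term ⇒ +0.000000;  D = -0.000000+0.000000i
Y_3^{m'}(θ=2.5306,φ=4.938) and Σ D·Y over m':
  (-0.8694+0.4566i)·(-0.0493-0.0614i)  (+0.1629-0.0927i)·(+0.2479-0.1201i)  (-0.0197+0.0121i)·(+0.0977+0.4255i)  (+0.0017-0.0011i)·(-0.1083+0.0000i)  (-0.0001+0.0001i)·(-0.0977+0.4255i)  (+0.0000-0.0000i)·(+0.2479+0.1201i)  (-0.0000+0.0000i)·(+0.0493-0.0614i)
Y_3^-3(R⁻¹ n̂) = +0.092911-0.018801i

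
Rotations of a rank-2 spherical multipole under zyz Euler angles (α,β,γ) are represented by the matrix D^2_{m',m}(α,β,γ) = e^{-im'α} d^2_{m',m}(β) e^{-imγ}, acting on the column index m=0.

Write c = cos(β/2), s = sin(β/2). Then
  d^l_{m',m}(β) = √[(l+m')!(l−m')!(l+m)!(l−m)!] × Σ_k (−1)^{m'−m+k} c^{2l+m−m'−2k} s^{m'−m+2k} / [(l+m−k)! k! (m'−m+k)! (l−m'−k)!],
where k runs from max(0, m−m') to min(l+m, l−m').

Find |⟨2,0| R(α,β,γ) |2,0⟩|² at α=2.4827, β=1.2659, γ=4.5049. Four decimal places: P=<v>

D^2_{0,0}(2.4827,1.2659,4.5049) = e^{-i·0·2.4827}·d^2_{0,0}(1.2659)·e^{-i·0·4.5049}. Compute d first:
With c≡cos(β/2)=0.806286 and s≡sin(β/2)=0.591526, N=[2·2·2·2]^{1/2}=4.000000
k∈{0,1,2} keeps every argument non-negative
  k=0: (−1)^0·4.0000/(4)·0.8063^4·0.5915^0 = +0.422626
  k=1: (−1)^1·4.0000/(1)·0.8063^2·0.5915^2 = -0.909883
  k=2: (−1)^2·4.0000/(4)·0.8063^0·0.5915^4 = +0.122432
d^2_{0,0}(1.2659) = +0.422626 -0.909883 +0.122432 = -0.364825
|D^2_{0,0}|² = |d^2_{0,0}(β)|² = (-0.364825)² = 0.133097 (the z-rotation phases have unit modulus)

P=0.1331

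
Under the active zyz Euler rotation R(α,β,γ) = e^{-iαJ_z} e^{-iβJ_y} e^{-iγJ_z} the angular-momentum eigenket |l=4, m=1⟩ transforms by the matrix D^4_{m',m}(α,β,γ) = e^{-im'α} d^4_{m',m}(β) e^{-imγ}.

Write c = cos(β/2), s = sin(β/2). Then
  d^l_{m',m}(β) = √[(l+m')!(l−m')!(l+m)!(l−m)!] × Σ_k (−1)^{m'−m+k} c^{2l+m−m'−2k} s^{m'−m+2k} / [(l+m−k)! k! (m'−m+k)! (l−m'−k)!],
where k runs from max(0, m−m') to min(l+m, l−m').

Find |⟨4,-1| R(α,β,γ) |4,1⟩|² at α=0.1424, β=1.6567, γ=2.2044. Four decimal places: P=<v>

First d^4_{-1,1}(β=1.6567), then the phase factors e^{-i(-1)α} and e^{-i(1)γ}:
Half-angle: c=0.676092, s=0.736817. N=√(6·120·120·6)=720.000000
k∈{2,3,4,5} keeps every argument non-negative
  k=2: (−1)^0·720.0000/(72)·0.6761^6·0.7368^2 = +0.518508
  k=3: (−1)^1·720.0000/(24)·0.6761^4·0.7368^4 = -1.847497
  k=4: (−1)^2·720.0000/(48)·0.6761^2·0.7368^6 = +1.097136
  k=5: (−1)^3·720.0000/(720)·0.6761^0·0.7368^8 = -0.086871
d^4_{-1,1}(1.6567) = +0.518508 -1.847497 +1.097136 -0.086871 = -0.318724
|D^4_{-1,1}|² = |d^4_{-1,1}(β)|² = (-0.318724)² = 0.101585 (the z-rotation phases have unit modulus)

P=0.1016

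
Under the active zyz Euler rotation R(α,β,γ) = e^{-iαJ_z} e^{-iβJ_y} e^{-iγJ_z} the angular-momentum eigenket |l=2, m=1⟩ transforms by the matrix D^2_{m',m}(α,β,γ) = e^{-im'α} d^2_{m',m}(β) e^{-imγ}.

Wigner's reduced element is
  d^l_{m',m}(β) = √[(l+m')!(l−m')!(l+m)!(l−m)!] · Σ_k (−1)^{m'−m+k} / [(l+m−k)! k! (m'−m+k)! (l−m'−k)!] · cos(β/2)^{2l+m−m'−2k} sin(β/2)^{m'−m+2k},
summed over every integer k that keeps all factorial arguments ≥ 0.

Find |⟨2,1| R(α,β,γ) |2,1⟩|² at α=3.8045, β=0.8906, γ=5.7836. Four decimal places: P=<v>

P=0.0441

D^2_{1,1}(3.8045,0.8906,5.7836) = e^{-i·1·3.8045}·d^2_{1,1}(0.8906)·e^{-i·1·5.7836}. Compute d first:
c=cos(0.8906/2)=0.902481, s=sin(0.8906/2)=0.430729; N=√[6·1·6·1]=6.000000
k: max(0,(1)−(1))=0 … min(2+(1),2−(1))=1
  k=0: (−1)^0·6.0000/(6)·0.9025^4·0.4307^0 = +0.663366
  k=1: (−1)^1·6.0000/(2)·0.9025^2·0.4307^2 = -0.453321
d^2_{1,1}(0.8906) = +0.663366 -0.453321 = +0.210045
|D^2_{1,1}|² = |d^2_{1,1}(β)|² = (+0.210045)² = 0.044119 (the z-rotation phases have unit modulus)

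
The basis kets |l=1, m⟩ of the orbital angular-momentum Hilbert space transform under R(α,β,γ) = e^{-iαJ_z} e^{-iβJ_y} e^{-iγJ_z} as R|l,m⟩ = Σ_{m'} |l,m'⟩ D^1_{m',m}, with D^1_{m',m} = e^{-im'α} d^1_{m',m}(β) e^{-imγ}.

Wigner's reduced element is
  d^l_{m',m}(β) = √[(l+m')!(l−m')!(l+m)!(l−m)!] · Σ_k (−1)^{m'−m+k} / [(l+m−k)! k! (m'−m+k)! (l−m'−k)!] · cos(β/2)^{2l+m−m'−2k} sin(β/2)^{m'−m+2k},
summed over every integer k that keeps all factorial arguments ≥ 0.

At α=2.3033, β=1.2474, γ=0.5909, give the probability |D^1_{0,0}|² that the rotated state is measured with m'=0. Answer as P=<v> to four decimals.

First d^1_{0,0}(β=1.2474), then the phase factors e^{-i(0)α} and e^{-i(0)γ}:
Half-angle: c=0.811723, s=0.584043. N=√(1·1·1·1)=1.000000
The bounds max(0,m−m')=0 and min(l+m,l−m')=1 give 2 terms
  k=0: (−1)^0·1.0000/(1)·0.8117^2·0.5840^0 = +0.658894
  k=1: (−1)^1·1.0000/(1)·0.8117^0·0.5840^2 = -0.341106
d^1_{0,0}(1.2474) = +0.658894 -0.341106 = +0.317789
|D^1_{0,0}|² = |d^1_{0,0}(β)|² = (+0.317789)² = 0.100990 (the z-rotation phases have unit modulus)

P=0.1010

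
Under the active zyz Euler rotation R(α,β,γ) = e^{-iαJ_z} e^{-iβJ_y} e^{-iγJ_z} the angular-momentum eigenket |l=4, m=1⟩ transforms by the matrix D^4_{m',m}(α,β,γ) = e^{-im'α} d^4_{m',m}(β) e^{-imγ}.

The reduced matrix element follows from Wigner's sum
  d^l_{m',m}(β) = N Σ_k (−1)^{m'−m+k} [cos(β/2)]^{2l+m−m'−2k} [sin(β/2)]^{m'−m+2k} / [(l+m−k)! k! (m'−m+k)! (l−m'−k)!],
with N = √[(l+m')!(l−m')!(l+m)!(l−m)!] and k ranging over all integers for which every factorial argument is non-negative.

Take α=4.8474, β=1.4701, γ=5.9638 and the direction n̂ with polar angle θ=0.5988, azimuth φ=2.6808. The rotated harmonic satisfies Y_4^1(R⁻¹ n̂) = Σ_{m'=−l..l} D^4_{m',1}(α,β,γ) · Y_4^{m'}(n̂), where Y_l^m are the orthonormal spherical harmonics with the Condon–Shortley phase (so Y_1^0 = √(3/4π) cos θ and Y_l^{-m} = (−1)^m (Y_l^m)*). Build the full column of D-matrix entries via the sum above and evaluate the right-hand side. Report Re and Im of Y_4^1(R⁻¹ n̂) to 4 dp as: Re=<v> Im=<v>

Re=0.1910 Im=0.2045

Need the full column D^4_{m',1} for m'=−4..4 at α=4.8474, β=1.4701, γ=5.9638.
cos(β/2)=0.741797, sin(β/2)=0.670624
d^4_{-4,1}: single k=5 term ⇒ +0.414330;  D = +0.270503+0.313842i
d^4_{-3,1}: k∈[4..5] ⇒ +0.810171 -0.397298 = +0.412873;  D = -0.273611+0.309195i
d^4_{-2,1}: k∈[3..5] ⇒ +0.958029 -1.174514 +0.191989 = -0.024496;  D = +0.020362+0.013616i
d^4_{-1,1}: k∈[2..5] ⇒ +0.749324 -1.837296 +0.750822 -0.040910 = -0.378060;  D = -0.165938+0.339697i
d^4_{0,1}: k∈[1..4] ⇒ +0.370673 -1.817733 +1.485655 -0.202374 = -0.163779;  D = -0.155496-0.051424i
d^4_{1,1}: k∈[0..3] ⇒ +0.091681 -1.123986 +1.837296 -0.500548 = +0.304443;  D = -0.055814+0.299283i
d^4_{2,1}: k∈[0..2] ⇒ -0.351651 +1.437044 -0.783009 = +0.302384;  D = -0.302015-0.014921i
d^4_{3,1}: k∈[0..1] ⇒ +0.594758 -0.810171 = -0.215414;  D = +0.018427+0.214624i
d^4_{4,1}: single k=0 term ⇒ -0.506941;  D = -0.494650+0.110956i
Y_4^{m'}(θ=0.5988,φ=2.6808) and Σ D·Y over m':
  (+0.2705+0.3138i)·(-0.0120+0.0430i)  (-0.2736+0.3092i)·(-0.0347-0.1819i)  (+0.0204+0.0136i)·(+0.2426+0.3197i)  (-0.1659+0.3397i)·(-0.3504-0.1740i)  (-0.1555-0.0514i)·(-0.1243+0.0000i)  (-0.0558+0.2993i)·(+0.3504-0.1740i)  (-0.3020-0.0149i)·(+0.2426-0.3197i)  (+0.0184+0.2146i)·(+0.0347-0.1819i)  (-0.4946+0.1110i)·(-0.0120-0.0430i)
Y_4^1(R⁻¹ n̂) = +0.190974+0.204489i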